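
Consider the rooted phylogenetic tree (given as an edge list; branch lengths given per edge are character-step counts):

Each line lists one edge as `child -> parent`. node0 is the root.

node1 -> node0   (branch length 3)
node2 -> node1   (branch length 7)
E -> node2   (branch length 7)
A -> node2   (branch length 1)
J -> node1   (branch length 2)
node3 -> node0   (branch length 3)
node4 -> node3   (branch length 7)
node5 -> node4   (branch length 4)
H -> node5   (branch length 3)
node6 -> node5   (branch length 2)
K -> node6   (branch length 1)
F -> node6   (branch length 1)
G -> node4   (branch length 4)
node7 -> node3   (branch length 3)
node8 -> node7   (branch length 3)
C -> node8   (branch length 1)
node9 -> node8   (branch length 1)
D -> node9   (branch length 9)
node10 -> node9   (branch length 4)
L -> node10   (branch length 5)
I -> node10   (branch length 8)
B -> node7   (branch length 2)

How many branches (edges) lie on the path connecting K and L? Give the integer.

The MRCA of K and L is the node subtending (((H,(K,F)),G),((C,(D,(L,I))),B)).
From K up to that node: 4 branches. From L up to the same node: 5 branches. Total: 4 + 5 = 9.

9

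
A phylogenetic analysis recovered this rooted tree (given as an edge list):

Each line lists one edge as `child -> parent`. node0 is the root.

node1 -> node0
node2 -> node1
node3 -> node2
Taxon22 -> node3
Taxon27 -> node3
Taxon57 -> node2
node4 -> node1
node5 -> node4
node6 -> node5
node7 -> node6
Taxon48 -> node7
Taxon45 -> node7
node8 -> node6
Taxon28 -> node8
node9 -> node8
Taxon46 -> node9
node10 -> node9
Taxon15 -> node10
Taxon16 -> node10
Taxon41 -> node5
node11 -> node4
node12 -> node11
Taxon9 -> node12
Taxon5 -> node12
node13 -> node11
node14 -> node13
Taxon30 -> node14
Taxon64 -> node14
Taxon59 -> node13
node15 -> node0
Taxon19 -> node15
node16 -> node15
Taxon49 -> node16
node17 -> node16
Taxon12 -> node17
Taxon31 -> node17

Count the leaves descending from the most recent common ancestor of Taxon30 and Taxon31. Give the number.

19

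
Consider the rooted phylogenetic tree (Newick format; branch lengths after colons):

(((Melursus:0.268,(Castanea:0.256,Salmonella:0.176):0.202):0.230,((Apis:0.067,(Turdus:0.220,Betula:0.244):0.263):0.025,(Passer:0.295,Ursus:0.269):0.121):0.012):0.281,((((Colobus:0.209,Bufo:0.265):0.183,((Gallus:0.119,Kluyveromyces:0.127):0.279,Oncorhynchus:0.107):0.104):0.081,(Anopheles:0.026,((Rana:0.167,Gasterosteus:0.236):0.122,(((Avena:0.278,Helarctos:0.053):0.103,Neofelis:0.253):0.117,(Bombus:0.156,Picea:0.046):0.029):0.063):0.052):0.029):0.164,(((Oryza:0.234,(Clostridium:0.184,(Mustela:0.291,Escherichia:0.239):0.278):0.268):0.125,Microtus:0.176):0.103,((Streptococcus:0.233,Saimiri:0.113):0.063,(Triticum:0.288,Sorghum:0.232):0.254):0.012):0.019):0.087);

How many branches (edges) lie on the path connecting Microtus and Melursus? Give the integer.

The MRCA of Microtus and Melursus is the root of the tree.
From Microtus up to that node: 4 branches. From Melursus up to the same node: 3 branches. Total: 4 + 3 = 7.

7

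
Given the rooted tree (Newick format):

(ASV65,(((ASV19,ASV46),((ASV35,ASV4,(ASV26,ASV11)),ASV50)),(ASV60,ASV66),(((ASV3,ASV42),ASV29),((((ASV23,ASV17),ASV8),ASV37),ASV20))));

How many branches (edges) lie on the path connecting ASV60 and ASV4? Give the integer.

6

The MRCA of ASV60 and ASV4 is the node subtending (((ASV19,ASV46),((ASV35,ASV4,(ASV26,ASV11)),ASV50)),(ASV60,ASV66),(((ASV3,ASV42),ASV29),((((ASV23,ASV17),ASV8),ASV37),ASV20))).
From ASV60 up to that node: 2 branches. From ASV4 up to the same node: 4 branches. Total: 2 + 4 = 6.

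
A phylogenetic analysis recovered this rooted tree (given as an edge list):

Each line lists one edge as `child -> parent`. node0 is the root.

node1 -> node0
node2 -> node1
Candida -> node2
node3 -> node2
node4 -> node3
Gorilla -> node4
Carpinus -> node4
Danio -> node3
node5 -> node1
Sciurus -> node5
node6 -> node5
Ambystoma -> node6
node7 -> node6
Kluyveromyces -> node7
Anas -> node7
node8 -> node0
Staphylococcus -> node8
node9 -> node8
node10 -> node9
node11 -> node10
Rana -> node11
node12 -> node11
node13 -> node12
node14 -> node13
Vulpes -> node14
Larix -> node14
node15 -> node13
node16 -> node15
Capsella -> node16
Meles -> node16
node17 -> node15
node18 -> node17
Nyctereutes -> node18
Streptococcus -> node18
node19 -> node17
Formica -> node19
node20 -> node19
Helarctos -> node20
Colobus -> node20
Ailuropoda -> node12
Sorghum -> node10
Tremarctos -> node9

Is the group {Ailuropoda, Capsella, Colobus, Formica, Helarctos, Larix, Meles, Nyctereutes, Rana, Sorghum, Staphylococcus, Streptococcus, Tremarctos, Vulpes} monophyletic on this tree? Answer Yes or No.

Yes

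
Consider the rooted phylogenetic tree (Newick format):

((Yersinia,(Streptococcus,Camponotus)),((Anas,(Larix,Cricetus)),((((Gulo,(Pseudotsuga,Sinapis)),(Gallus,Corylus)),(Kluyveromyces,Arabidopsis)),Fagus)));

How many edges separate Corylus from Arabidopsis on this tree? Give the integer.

The MRCA of Corylus and Arabidopsis is the node subtending (((Gulo,(Pseudotsuga,Sinapis)),(Gallus,Corylus)),(Kluyveromyces,Arabidopsis)).
From Corylus up to that node: 3 branches. From Arabidopsis up to the same node: 2 branches. Total: 3 + 2 = 5.

5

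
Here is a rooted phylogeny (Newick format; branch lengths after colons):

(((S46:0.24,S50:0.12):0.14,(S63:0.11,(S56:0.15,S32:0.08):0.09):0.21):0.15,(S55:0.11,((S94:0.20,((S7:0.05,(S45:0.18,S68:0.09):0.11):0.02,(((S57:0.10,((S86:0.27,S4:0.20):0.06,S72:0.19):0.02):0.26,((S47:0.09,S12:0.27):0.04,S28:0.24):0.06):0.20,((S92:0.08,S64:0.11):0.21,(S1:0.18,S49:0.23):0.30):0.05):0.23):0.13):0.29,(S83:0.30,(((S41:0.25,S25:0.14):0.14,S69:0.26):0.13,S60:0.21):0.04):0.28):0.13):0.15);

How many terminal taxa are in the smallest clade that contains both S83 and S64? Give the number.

20

The MRCA of S83 and S64 is the node subtending ((S94,((S7,(S45,S68)),(((S57,((S86,S4),S72)),((S47,S12),S28)),((S92,S64),(S1,S49))))),(S83,(((S41,S25),S69),S60))).
That clade contains 20 terminal taxa: S1, S12, S25, S28, S4, S41, S45, S47, S49, S57, S60, S64, S68, S69, S7, S72, S83, S86, S92, S94.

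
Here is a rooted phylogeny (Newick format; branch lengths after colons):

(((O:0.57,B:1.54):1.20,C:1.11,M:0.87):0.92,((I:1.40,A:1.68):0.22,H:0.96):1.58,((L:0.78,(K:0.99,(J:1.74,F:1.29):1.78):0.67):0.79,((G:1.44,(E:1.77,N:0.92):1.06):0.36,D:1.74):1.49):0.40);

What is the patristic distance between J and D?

8.21

The path runs J → … → MRCA → … → D; the MRCA is the node subtending ((L,(K,(J,F))),((G,(E,N)),D)).
Branch lengths along that path: 1.74 + 1.78 + 0.67 + 0.79 + 1.49 + 1.74 = 8.21.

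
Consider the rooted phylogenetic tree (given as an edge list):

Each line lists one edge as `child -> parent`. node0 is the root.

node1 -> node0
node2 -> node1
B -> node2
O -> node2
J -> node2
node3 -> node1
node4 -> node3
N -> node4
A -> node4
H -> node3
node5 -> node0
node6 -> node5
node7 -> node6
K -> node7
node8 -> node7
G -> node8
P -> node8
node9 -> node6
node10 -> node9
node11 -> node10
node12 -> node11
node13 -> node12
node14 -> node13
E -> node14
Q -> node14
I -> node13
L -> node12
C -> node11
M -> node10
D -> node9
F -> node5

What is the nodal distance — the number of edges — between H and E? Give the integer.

The MRCA of H and E is the root of the tree.
From H up to that node: 3 branches. From E up to the same node: 9 branches. Total: 3 + 9 = 12.

12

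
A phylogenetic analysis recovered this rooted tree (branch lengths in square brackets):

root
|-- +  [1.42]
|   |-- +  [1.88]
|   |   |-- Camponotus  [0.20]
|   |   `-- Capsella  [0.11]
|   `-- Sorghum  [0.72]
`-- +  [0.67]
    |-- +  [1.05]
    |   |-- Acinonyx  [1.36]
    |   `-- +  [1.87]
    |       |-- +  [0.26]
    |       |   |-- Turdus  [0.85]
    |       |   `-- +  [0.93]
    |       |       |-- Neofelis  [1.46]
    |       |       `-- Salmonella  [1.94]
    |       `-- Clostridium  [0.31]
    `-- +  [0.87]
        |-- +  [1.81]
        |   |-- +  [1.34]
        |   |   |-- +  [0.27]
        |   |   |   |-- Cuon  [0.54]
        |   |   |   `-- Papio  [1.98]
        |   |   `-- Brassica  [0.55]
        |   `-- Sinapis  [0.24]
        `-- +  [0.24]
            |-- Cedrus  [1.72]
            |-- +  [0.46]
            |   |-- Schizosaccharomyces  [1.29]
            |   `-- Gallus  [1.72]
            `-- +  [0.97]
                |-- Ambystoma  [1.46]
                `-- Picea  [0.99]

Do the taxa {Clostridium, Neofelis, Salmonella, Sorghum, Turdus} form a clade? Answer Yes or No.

The MRCA of the listed taxa is the root, so the smallest clade containing them is the whole tree.
That clade also contains Acinonyx, Ambystoma, Brassica, Camponotus, Capsella, Cedrus, Cuon, Gallus, Papio, Picea, Schizosaccharomyces, Sinapis, which are not in the proposed group, so the group is not monophyletic.

No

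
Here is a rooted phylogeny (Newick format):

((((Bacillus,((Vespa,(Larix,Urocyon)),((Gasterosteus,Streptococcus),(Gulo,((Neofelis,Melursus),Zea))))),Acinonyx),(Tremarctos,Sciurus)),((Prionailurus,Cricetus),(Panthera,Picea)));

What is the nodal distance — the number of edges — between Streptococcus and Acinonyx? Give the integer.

The MRCA of Streptococcus and Acinonyx is the node subtending ((Bacillus,((Vespa,(Larix,Urocyon)),((Gasterosteus,Streptococcus),(Gulo,((Neofelis,Melursus),Zea))))),Acinonyx).
From Streptococcus up to that node: 5 branches. From Acinonyx up to the same node: 1 branch. Total: 5 + 1 = 6.

6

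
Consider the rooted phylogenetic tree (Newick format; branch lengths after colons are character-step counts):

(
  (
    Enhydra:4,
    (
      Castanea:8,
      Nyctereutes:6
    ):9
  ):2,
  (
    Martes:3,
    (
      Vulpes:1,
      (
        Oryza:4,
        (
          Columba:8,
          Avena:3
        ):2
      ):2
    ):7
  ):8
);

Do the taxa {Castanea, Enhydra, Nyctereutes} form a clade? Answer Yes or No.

Yes

The most recent common ancestor of these taxa subtends (Enhydra,(Castanea,Nyctereutes)).
That clade has exactly 3 tips — every listed taxon and nothing else — so the group is monophyletic.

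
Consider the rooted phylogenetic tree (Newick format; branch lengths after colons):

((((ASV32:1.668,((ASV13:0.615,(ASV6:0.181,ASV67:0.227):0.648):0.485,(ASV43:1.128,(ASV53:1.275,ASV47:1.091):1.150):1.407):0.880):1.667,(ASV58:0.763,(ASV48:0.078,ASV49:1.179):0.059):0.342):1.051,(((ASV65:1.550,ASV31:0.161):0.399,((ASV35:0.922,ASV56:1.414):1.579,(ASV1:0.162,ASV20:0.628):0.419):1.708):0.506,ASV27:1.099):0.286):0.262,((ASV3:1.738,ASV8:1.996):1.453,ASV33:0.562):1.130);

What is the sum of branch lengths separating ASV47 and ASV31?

The path runs ASV47 → … → MRCA → … → ASV31; the MRCA is the node subtending (((ASV32,((ASV13,(ASV6,ASV67)),(ASV43,(ASV53,ASV47)))),(ASV58,(ASV48,ASV49))),(((ASV65,ASV31),((ASV35,ASV56),(ASV1,ASV20))),ASV27)).
Branch lengths along that path: 1.091 + 1.150 + 1.407 + 0.880 + 1.667 + 1.051 + 0.286 + 0.506 + 0.399 + 0.161 = 8.598.

8.598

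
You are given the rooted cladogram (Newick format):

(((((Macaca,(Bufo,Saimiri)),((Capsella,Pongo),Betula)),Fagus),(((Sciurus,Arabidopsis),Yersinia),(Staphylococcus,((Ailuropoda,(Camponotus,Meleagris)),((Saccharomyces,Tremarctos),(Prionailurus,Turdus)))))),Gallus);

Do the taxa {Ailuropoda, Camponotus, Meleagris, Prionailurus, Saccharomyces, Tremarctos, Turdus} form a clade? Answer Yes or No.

The most recent common ancestor of these taxa subtends ((Ailuropoda,(Camponotus,Meleagris)),((Saccharomyces,Tremarctos),(Prionailurus,Turdus))).
That clade has exactly 7 tips — every listed taxon and nothing else — so the group is monophyletic.

Yes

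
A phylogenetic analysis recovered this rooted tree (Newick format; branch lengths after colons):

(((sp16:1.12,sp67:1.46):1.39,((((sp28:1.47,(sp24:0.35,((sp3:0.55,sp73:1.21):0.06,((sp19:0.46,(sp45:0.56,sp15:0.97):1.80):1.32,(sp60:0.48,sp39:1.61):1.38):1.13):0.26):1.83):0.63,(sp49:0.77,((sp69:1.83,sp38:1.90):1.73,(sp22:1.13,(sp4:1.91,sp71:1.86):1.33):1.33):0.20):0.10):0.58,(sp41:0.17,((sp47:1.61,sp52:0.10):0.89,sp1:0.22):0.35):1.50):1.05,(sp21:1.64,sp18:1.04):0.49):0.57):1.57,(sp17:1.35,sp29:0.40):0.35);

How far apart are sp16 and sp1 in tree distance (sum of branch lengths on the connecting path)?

The path runs sp16 → … → MRCA → … → sp1; the MRCA is the node subtending ((sp16,sp67),((((sp28,(sp24,((sp3,sp73),((sp19,(sp45,sp15)),(sp60,sp39))))),(sp49,((sp69,sp38),(sp22,(sp4,sp71))))),(sp41,((sp47,sp52),sp1))),(sp21,sp18))).
Branch lengths along that path: 1.12 + 1.39 + 0.57 + 1.05 + 1.50 + 0.35 + 0.22 = 6.20.

6.20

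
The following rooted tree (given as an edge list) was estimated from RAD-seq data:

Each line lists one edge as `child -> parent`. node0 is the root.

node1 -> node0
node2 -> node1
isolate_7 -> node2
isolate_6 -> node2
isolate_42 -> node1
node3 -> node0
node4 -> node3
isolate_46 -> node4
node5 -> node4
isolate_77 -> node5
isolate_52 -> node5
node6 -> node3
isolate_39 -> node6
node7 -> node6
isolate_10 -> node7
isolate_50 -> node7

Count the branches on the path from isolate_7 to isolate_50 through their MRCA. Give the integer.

7

The MRCA of isolate_7 and isolate_50 is the root of the tree.
From isolate_7 up to that node: 3 branches. From isolate_50 up to the same node: 4 branches. Total: 3 + 4 = 7.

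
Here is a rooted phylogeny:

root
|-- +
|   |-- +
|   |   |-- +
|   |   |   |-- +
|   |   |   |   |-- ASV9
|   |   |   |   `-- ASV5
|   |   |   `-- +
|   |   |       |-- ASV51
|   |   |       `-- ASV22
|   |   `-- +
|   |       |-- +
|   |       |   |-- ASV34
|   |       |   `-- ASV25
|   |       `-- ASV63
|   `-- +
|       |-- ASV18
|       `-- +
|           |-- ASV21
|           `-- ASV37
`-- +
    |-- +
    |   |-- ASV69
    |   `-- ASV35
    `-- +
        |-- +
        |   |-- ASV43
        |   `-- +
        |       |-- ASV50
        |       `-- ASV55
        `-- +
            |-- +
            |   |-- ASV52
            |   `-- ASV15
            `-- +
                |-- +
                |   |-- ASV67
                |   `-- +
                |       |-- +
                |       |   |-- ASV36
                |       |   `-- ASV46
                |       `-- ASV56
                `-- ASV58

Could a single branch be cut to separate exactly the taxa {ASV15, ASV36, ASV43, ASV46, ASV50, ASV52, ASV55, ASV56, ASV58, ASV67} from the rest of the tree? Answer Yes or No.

The most recent common ancestor of these taxa subtends ((ASV43,(ASV50,ASV55)),((ASV52,ASV15),((ASV67,((ASV36,ASV46),ASV56)),ASV58))).
That clade has exactly 10 tips — every listed taxon and nothing else — so the group is monophyletic.

Yes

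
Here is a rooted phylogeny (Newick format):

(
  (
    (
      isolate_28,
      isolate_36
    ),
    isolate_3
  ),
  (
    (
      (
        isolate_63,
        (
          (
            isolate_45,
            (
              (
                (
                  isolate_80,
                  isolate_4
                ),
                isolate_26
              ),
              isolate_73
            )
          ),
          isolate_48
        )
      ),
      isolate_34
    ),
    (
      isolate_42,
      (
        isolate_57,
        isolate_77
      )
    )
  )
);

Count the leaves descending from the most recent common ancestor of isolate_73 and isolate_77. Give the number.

The MRCA of isolate_73 and isolate_77 is the node subtending (((isolate_63,((isolate_45,(((isolate_80,isolate_4),isolate_26),isolate_73)),isolate_48)),isolate_34),(isolate_42,(isolate_57,isolate_77))).
That clade contains 11 terminal taxa: isolate_26, isolate_34, isolate_4, isolate_42, isolate_45, isolate_48, isolate_57, isolate_63, isolate_73, isolate_77, isolate_80.

11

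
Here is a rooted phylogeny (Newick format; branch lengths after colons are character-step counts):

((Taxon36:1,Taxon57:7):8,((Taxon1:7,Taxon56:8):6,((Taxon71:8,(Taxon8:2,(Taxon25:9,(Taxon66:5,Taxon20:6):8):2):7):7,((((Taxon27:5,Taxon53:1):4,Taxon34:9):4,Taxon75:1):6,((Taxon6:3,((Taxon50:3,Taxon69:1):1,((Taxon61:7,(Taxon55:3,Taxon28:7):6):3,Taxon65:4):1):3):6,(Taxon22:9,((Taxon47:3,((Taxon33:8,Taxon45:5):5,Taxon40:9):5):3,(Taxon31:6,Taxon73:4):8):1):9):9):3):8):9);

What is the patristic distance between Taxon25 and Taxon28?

The path runs Taxon25 → … → MRCA → … → Taxon28; the MRCA is the node subtending ((Taxon71,(Taxon8,(Taxon25,(Taxon66,Taxon20)))),((((Taxon27,Taxon53),Taxon34),Taxon75),((Taxon6,((Taxon50,Taxon69),((Taxon61,(Taxon55,Taxon28)),Taxon65))),(Taxon22,((Taxon47,((Taxon33,Taxon45),Taxon40)),(Taxon31,Taxon73)))))).
Branch lengths along that path: 9 + 2 + 7 + 7 + 3 + 9 + 6 + 3 + 1 + 3 + 6 + 7 = 63.

63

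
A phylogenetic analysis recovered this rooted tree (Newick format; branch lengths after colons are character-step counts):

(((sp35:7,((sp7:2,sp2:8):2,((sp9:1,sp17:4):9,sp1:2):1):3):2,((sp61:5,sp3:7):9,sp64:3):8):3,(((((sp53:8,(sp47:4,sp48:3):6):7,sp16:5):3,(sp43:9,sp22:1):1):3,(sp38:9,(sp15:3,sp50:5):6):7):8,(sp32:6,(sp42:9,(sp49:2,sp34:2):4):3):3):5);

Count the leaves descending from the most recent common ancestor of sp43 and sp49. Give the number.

13

The MRCA of sp43 and sp49 is the node subtending (((((sp53,(sp47,sp48)),sp16),(sp43,sp22)),(sp38,(sp15,sp50))),(sp32,(sp42,(sp49,sp34)))).
That clade contains 13 terminal taxa: sp15, sp16, sp22, sp32, sp34, sp38, sp42, sp43, sp47, sp48, sp49, sp50, sp53.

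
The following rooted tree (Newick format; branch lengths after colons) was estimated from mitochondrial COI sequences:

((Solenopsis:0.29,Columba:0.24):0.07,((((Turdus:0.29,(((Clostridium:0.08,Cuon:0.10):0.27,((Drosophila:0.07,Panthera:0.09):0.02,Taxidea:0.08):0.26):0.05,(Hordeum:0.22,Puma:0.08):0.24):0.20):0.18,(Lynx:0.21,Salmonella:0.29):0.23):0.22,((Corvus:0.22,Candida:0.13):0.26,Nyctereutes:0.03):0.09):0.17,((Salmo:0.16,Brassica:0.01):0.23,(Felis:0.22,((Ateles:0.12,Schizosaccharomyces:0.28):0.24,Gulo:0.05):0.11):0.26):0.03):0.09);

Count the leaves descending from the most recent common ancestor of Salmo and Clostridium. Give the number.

The MRCA of Salmo and Clostridium is the node subtending ((((Turdus,(((Clostridium,Cuon),((Drosophila,Panthera),Taxidea)),(Hordeum,Puma))),(Lynx,Salmonella)),((Corvus,Candida),Nyctereutes)),((Salmo,Brassica),(Felis,((Ateles,Schizosaccharomyces),Gulo)))).
That clade contains 19 terminal taxa: Ateles, Brassica, Candida, Clostridium, Corvus, Cuon, Drosophila, Felis, Gulo, Hordeum, Lynx, Nyctereutes, Panthera, Puma, Salmo, Salmonella, Schizosaccharomyces, Taxidea, Turdus.

19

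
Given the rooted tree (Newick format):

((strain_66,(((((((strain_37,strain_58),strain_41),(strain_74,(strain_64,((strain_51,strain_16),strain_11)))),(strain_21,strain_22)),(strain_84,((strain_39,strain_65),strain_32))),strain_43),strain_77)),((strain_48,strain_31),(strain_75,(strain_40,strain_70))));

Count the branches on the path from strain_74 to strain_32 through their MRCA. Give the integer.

The MRCA of strain_74 and strain_32 is the node subtending (((((strain_37,strain_58),strain_41),(strain_74,(strain_64,((strain_51,strain_16),strain_11)))),(strain_21,strain_22)),(strain_84,((strain_39,strain_65),strain_32))).
From strain_74 up to that node: 4 branches. From strain_32 up to the same node: 3 branches. Total: 4 + 3 = 7.

7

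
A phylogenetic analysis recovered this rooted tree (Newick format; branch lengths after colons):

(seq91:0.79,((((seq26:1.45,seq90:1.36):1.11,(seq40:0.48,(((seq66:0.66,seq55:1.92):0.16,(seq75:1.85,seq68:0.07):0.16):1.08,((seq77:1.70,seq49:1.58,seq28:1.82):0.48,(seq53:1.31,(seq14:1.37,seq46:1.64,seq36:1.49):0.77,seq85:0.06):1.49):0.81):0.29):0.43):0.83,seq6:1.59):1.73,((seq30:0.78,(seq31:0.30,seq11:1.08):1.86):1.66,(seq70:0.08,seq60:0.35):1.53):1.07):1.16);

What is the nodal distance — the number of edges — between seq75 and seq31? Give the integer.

11

The MRCA of seq75 and seq31 is the node subtending ((((seq26,seq90),(seq40,(((seq66,seq55),(seq75,seq68)),((seq77,seq49,seq28),(seq53,(seq14,seq46,seq36),seq85))))),seq6),((seq30,(seq31,seq11)),(seq70,seq60))).
From seq75 up to that node: 7 branches. From seq31 up to the same node: 4 branches. Total: 7 + 4 = 11.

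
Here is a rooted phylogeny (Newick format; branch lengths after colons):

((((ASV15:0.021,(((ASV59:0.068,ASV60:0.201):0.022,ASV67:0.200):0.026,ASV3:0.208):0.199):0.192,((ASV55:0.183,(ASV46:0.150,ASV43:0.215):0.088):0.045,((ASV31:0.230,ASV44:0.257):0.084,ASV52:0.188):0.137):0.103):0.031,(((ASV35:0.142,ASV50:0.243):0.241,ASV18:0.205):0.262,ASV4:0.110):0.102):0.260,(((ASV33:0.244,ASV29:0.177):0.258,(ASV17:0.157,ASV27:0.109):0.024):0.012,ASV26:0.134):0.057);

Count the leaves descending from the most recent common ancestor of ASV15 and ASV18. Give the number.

The MRCA of ASV15 and ASV18 is the node subtending (((ASV15,(((ASV59,ASV60),ASV67),ASV3)),((ASV55,(ASV46,ASV43)),((ASV31,ASV44),ASV52))),(((ASV35,ASV50),ASV18),ASV4)).
That clade contains 15 terminal taxa: ASV15, ASV18, ASV3, ASV31, ASV35, ASV4, ASV43, ASV44, ASV46, ASV50, ASV52, ASV55, ASV59, ASV60, ASV67.

15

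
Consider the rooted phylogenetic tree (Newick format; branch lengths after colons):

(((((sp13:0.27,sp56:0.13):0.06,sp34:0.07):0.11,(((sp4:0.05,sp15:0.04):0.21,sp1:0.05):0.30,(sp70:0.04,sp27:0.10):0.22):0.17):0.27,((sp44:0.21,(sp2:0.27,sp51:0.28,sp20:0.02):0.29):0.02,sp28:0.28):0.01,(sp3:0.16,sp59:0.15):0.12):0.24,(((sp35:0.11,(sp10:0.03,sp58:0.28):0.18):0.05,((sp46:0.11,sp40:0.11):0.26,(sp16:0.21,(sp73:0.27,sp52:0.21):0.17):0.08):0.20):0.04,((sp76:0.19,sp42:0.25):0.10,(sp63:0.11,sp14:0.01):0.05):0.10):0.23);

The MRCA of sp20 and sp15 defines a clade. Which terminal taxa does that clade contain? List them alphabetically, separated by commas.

Tracing sp20: it sits inside (sp2,sp51,sp20).
Tracing sp15: it sits inside (sp4,sp15).
The smallest clade enclosing both is ((((sp13,sp56),sp34),(((sp4,sp15),sp1),(sp70,sp27))),((sp44,(sp2,sp51,sp20)),sp28),(sp3,sp59)); the answer is its 15 terminal taxa in alphabetical order.

sp1, sp13, sp15, sp2, sp20, sp27, sp28, sp3, sp34, sp4, sp44, sp51, sp56, sp59, sp70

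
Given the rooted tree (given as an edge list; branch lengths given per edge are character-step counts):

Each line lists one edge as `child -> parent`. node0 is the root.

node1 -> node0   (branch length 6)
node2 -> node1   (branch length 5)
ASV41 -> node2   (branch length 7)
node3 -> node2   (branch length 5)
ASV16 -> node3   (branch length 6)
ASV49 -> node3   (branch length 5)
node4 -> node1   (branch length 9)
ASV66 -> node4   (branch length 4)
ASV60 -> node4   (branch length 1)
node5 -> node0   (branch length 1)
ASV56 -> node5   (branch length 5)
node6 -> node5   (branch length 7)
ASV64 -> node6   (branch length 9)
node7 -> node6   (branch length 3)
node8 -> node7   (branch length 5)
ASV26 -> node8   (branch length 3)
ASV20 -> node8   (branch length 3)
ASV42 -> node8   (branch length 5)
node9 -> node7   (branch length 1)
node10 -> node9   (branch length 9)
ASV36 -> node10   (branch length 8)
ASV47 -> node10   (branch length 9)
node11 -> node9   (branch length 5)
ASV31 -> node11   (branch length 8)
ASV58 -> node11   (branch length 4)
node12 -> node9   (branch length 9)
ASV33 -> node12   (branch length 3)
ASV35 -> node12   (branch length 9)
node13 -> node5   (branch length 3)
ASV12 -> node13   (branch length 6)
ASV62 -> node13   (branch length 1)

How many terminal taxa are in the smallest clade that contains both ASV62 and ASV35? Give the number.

13

The MRCA of ASV62 and ASV35 is the node subtending (ASV56,(ASV64,((ASV26,ASV20,ASV42),((ASV36,ASV47),(ASV31,ASV58),(ASV33,ASV35)))),(ASV12,ASV62)).
That clade contains 13 terminal taxa: ASV12, ASV20, ASV26, ASV31, ASV33, ASV35, ASV36, ASV42, ASV47, ASV56, ASV58, ASV62, ASV64.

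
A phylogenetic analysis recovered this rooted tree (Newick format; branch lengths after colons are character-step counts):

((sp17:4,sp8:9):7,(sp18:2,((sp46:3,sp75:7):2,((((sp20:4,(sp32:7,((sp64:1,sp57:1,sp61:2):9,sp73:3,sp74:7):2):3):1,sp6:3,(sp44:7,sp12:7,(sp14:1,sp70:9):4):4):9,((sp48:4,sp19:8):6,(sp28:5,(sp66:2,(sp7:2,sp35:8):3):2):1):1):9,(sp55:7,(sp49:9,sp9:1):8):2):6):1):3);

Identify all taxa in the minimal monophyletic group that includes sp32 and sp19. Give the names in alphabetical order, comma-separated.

Tracing sp32: it sits inside (sp32,((sp64,sp57,sp61),sp73,sp74)).
Tracing sp19: it sits inside (sp48,sp19).
The smallest clade enclosing both is (((sp20,(sp32,((sp64,sp57,sp61),sp73,sp74))),sp6,(sp44,sp12,(sp14,sp70))),((sp48,sp19),(sp28,(sp66,(sp7,sp35))))); the answer is its 18 terminal taxa in alphabetical order.

sp12, sp14, sp19, sp20, sp28, sp32, sp35, sp44, sp48, sp57, sp6, sp61, sp64, sp66, sp7, sp70, sp73, sp74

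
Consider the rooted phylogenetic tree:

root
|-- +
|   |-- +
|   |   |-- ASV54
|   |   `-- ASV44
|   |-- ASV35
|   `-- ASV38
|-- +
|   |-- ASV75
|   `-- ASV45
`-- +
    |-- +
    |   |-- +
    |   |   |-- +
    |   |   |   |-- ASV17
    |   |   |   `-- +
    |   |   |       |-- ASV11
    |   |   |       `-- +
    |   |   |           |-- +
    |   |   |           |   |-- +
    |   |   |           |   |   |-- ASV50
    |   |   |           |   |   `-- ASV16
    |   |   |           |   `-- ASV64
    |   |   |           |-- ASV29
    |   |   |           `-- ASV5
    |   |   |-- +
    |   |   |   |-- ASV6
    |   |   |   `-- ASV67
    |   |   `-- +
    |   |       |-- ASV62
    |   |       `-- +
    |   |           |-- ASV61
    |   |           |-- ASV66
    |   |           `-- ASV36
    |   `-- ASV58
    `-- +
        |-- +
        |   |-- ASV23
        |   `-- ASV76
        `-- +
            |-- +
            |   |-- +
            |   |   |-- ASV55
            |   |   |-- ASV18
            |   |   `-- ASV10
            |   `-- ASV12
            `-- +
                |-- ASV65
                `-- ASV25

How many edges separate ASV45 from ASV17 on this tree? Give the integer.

The MRCA of ASV45 and ASV17 is the root of the tree.
From ASV45 up to that node: 2 branches. From ASV17 up to the same node: 5 branches. Total: 2 + 5 = 7.

7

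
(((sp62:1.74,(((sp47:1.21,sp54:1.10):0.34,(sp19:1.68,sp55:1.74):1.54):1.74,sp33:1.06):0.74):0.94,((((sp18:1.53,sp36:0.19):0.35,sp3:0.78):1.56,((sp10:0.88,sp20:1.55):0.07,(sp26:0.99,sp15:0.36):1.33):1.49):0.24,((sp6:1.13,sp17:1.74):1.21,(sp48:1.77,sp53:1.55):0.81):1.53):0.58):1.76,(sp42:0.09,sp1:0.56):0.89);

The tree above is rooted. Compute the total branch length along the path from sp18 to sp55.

The path runs sp18 → … → MRCA → … → sp55; the MRCA is the node subtending ((sp62,(((sp47,sp54),(sp19,sp55)),sp33)),((((sp18,sp36),sp3),((sp10,sp20),(sp26,sp15))),((sp6,sp17),(sp48,sp53)))).
Branch lengths along that path: 1.53 + 0.35 + 1.56 + 0.24 + 0.58 + 0.94 + 0.74 + 1.74 + 1.54 + 1.74 = 10.96.

10.96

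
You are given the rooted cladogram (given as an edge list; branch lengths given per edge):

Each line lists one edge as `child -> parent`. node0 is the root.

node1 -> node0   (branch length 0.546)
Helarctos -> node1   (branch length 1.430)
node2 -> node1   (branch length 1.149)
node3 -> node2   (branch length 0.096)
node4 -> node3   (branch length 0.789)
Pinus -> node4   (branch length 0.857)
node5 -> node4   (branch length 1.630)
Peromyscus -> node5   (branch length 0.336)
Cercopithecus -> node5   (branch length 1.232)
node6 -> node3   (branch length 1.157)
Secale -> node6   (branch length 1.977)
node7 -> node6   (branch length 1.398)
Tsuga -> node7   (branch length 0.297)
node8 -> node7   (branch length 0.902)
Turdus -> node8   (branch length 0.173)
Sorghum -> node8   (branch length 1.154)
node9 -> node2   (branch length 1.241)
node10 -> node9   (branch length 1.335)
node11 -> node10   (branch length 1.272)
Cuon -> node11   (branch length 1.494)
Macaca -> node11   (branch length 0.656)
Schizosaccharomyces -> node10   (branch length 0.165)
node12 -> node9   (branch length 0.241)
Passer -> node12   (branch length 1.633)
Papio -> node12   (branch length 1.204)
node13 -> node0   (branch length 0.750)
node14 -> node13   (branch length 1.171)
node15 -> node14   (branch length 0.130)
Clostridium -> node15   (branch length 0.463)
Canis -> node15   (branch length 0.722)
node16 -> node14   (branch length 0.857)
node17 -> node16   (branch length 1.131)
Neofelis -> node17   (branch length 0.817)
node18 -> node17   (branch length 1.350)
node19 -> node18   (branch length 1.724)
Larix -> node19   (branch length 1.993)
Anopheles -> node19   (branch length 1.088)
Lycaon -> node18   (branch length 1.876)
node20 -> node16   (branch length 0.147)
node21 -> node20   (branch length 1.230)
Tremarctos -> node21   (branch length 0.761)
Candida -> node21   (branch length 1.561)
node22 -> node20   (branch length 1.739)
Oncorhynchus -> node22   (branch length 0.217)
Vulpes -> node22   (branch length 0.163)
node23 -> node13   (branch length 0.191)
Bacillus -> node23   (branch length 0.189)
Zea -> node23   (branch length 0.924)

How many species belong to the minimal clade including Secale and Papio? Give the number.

The MRCA of Secale and Papio is the node subtending (((Pinus,(Peromyscus,Cercopithecus)),(Secale,(Tsuga,(Turdus,Sorghum)))),(((Cuon,Macaca),Schizosaccharomyces),(Passer,Papio))).
That clade contains 12 terminal taxa: Cercopithecus, Cuon, Macaca, Papio, Passer, Peromyscus, Pinus, Schizosaccharomyces, Secale, Sorghum, Tsuga, Turdus.

12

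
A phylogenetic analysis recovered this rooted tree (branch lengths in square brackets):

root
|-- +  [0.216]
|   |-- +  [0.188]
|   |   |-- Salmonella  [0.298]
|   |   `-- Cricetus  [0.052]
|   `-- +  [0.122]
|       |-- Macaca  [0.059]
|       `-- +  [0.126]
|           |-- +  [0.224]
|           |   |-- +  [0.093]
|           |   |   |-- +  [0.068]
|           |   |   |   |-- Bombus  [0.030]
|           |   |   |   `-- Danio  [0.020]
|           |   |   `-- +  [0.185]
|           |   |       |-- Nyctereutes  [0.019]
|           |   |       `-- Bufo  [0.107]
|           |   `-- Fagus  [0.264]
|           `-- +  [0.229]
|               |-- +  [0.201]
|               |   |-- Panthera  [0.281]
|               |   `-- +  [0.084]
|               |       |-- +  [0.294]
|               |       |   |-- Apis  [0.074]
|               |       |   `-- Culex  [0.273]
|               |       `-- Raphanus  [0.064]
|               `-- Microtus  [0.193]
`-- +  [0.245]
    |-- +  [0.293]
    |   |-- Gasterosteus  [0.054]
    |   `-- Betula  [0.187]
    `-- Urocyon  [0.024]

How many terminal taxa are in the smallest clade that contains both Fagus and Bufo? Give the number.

The MRCA of Fagus and Bufo is the node subtending (((Bombus,Danio),(Nyctereutes,Bufo)),Fagus).
That clade contains 5 terminal taxa: Bombus, Bufo, Danio, Fagus, Nyctereutes.

5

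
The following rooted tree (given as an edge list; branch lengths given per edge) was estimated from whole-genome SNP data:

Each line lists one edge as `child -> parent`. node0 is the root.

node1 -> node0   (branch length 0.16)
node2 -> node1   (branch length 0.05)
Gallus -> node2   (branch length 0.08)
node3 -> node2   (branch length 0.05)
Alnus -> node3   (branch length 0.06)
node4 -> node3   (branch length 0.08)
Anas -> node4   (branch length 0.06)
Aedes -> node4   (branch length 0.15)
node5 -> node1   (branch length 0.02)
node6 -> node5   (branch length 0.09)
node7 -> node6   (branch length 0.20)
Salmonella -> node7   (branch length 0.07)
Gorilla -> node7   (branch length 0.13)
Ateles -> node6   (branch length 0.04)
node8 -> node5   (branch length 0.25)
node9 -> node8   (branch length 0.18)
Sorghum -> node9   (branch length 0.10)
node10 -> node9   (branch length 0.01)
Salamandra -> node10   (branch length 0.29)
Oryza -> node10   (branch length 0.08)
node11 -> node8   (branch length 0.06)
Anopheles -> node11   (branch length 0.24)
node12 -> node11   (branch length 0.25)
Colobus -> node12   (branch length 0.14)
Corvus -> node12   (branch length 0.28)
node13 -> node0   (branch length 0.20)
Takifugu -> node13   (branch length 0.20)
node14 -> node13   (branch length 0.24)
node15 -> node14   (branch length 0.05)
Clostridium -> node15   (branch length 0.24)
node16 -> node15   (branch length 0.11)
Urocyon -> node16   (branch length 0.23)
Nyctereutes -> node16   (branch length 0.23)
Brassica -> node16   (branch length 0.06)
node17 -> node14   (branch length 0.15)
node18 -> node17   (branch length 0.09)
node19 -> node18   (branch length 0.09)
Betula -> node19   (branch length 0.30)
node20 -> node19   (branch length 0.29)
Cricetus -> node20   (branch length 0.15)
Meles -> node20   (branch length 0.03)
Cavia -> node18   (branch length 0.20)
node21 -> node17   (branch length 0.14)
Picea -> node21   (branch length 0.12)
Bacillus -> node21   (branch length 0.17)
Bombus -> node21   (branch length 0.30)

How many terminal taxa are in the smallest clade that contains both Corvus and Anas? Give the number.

13

The MRCA of Corvus and Anas is the node subtending ((Gallus,(Alnus,(Anas,Aedes))),(((Salmonella,Gorilla),Ateles),((Sorghum,(Salamandra,Oryza)),(Anopheles,(Colobus,Corvus))))).
That clade contains 13 terminal taxa: Aedes, Alnus, Anas, Anopheles, Ateles, Colobus, Corvus, Gallus, Gorilla, Oryza, Salamandra, Salmonella, Sorghum.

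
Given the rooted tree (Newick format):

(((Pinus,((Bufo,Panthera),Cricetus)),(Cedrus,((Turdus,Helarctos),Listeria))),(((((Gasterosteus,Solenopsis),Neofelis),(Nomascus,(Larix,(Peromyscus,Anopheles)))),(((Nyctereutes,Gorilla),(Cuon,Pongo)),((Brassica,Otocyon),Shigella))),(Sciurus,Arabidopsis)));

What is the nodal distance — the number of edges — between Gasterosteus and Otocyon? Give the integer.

The MRCA of Gasterosteus and Otocyon is the node subtending ((((Gasterosteus,Solenopsis),Neofelis),(Nomascus,(Larix,(Peromyscus,Anopheles)))),(((Nyctereutes,Gorilla),(Cuon,Pongo)),((Brassica,Otocyon),Shigella))).
From Gasterosteus up to that node: 4 branches. From Otocyon up to the same node: 4 branches. Total: 4 + 4 = 8.

8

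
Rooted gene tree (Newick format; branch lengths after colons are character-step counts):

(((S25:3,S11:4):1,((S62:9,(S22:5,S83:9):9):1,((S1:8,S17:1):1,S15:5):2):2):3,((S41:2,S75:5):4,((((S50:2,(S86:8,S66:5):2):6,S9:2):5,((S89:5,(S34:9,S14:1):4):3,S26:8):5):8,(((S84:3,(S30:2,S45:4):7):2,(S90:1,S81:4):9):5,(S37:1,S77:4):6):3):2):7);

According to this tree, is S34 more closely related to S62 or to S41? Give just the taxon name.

S41

The MRCA of S34 and S41 subtends ((S41,S75),((((S50,(S86,S66)),S9),((S89,(S34,S14)),S26)),(((S84,(S30,S45)),(S90,S81)),(S37,S77)))) (17 taxa).
The MRCA of S34 and S62 is the root, subtending the entire tree (25 taxa).
The first is nested inside the second, so S34 shares a more recent common ancestor with S41.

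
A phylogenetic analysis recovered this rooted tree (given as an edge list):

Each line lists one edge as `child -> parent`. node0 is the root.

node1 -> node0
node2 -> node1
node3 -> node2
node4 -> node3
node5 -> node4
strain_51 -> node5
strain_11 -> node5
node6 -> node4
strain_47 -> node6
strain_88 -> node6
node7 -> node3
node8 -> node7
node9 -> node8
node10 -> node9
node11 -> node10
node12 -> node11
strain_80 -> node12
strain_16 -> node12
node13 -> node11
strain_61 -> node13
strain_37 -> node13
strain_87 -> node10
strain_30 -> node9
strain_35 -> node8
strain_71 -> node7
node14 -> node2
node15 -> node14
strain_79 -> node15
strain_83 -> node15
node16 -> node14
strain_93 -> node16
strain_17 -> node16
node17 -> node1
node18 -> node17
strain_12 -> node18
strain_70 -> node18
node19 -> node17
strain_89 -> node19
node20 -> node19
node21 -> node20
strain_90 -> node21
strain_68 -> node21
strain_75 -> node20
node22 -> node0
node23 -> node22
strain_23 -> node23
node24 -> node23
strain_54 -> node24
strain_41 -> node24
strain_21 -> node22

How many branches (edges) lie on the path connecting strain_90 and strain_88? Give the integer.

10

The MRCA of strain_90 and strain_88 is the node subtending (((((strain_51,strain_11),(strain_47,strain_88)),((((((strain_80,strain_16),(strain_61,strain_37)),strain_87),strain_30),strain_35),strain_71)),((strain_79,strain_83),(strain_93,strain_17))),((strain_12,strain_70),(strain_89,((strain_90,strain_68),strain_75)))).
From strain_90 up to that node: 5 branches. From strain_88 up to the same node: 5 branches. Total: 5 + 5 = 10.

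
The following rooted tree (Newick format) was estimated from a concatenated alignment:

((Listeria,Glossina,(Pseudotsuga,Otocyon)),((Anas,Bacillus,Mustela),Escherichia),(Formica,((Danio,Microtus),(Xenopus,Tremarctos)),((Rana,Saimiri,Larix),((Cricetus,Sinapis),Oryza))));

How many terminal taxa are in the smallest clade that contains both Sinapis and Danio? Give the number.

11

The MRCA of Sinapis and Danio is the node subtending (Formica,((Danio,Microtus),(Xenopus,Tremarctos)),((Rana,Saimiri,Larix),((Cricetus,Sinapis),Oryza))).
That clade contains 11 terminal taxa: Cricetus, Danio, Formica, Larix, Microtus, Oryza, Rana, Saimiri, Sinapis, Tremarctos, Xenopus.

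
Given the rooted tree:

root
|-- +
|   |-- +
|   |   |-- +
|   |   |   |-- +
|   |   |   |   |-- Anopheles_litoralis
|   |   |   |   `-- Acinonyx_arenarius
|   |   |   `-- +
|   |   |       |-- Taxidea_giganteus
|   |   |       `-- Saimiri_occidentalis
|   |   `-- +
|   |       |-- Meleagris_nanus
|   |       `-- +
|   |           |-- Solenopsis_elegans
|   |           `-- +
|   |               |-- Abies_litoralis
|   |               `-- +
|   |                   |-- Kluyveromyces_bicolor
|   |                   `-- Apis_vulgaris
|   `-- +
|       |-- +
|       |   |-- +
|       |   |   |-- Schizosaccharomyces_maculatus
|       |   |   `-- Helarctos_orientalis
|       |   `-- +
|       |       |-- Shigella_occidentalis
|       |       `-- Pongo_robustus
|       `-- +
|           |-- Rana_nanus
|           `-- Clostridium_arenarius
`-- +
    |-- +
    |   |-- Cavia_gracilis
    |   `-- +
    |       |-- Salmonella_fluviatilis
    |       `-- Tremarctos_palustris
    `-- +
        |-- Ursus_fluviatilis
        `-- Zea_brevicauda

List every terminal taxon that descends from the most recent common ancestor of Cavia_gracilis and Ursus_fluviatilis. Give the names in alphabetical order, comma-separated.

Tracing Cavia_gracilis: it sits inside (Cavia_gracilis,(Salmonella_fluviatilis,Tremarctos_palustris)).
Tracing Ursus_fluviatilis: it sits inside (Ursus_fluviatilis,Zea_brevicauda).
The smallest clade enclosing both is ((Cavia_gracilis,(Salmonella_fluviatilis,Tremarctos_palustris)),(Ursus_fluviatilis,Zea_brevicauda)); the answer is its 5 terminal taxa in alphabetical order.

Cavia_gracilis, Salmonella_fluviatilis, Tremarctos_palustris, Ursus_fluviatilis, Zea_brevicauda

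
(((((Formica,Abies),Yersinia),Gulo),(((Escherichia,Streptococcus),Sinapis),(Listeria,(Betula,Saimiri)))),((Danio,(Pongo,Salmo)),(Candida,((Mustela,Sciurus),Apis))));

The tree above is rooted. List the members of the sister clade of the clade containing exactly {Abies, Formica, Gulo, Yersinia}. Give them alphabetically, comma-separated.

The clade containing exactly {Abies, Formica, Gulo, Yersinia} attaches to the tree at the node subtending ((((Formica,Abies),Yersinia),Gulo),(((Escherichia,Streptococcus),Sinapis),(Listeria,(Betula,Saimiri)))).
The other lineage descending from that same node — the sister group — is (((Escherichia,Streptococcus),Sinapis),(Listeria,(Betula,Saimiri))); its 6 tips in alphabetical order are the answer.

Betula, Escherichia, Listeria, Saimiri, Sinapis, Streptococcus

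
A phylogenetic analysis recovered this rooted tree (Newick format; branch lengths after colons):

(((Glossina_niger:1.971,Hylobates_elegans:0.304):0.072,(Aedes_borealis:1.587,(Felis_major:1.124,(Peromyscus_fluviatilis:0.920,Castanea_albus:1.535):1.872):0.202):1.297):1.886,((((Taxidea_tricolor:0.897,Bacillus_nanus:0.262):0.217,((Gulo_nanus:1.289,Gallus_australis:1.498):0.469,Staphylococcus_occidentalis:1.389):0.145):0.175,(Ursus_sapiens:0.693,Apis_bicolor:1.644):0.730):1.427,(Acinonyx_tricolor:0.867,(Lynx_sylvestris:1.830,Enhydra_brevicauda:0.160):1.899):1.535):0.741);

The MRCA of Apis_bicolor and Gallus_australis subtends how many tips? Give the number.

The MRCA of Apis_bicolor and Gallus_australis is the node subtending (((Taxidea_tricolor,Bacillus_nanus),((Gulo_nanus,Gallus_australis),Staphylococcus_occidentalis)),(Ursus_sapiens,Apis_bicolor)).
That clade contains 7 terminal taxa: Apis_bicolor, Bacillus_nanus, Gallus_australis, Gulo_nanus, Staphylococcus_occidentalis, Taxidea_tricolor, Ursus_sapiens.

7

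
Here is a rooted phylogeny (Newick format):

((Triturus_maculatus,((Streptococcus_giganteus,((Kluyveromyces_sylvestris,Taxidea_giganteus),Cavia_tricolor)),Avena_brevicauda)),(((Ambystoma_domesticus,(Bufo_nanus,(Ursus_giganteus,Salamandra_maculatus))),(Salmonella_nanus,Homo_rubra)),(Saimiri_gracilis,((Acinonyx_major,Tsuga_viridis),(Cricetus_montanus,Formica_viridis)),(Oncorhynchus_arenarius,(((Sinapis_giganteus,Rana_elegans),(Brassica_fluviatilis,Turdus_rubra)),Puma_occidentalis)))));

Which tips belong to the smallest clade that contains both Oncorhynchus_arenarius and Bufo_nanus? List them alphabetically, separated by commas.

Tracing Oncorhynchus_arenarius: it sits inside (Oncorhynchus_arenarius,(((Sinapis_giganteus,Rana_elegans),(Brassica_fluviatilis,Turdus_rubra)),Puma_occidentalis)).
Tracing Bufo_nanus: it sits inside (Bufo_nanus,(Ursus_giganteus,Salamandra_maculatus)).
The smallest clade enclosing both is (((Ambystoma_domesticus,(Bufo_nanus,(Ursus_giganteus,Salamandra_maculatus))),(Salmonella_nanus,Homo_rubra)),(Saimiri_gracilis,((Acinonyx_major,Tsuga_viridis),(Cricetus_montanus,Formica_viridis)),(Oncorhynchus_arenarius,(((Sinapis_giganteus,Rana_elegans),(Brassica_fluviatilis,Turdus_rubra)),Puma_occidentalis)))); the answer is its 17 terminal taxa in alphabetical order.

Acinonyx_major, Ambystoma_domesticus, Brassica_fluviatilis, Bufo_nanus, Cricetus_montanus, Formica_viridis, Homo_rubra, Oncorhynchus_arenarius, Puma_occidentalis, Rana_elegans, Saimiri_gracilis, Salamandra_maculatus, Salmonella_nanus, Sinapis_giganteus, Tsuga_viridis, Turdus_rubra, Ursus_giganteus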